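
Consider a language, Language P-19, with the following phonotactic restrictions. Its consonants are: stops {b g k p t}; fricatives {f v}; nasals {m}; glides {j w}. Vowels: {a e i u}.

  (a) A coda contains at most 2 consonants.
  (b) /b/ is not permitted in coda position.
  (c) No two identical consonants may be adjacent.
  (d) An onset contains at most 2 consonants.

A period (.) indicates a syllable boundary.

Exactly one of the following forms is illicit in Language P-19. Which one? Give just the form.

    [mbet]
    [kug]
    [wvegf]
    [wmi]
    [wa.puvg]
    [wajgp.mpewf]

[mbet] — σ1 onset /mb/ (2C), coda /t/ ok → licit
[kug] — σ1 onset /k/, coda /g/ ok → licit
[wvegf] — σ1 onset /wv/ (2C), coda /gf/ (2C) ok → licit
[wmi] — σ1 onset /wm/ (2C), coda /∅/ ok → licit
[wa.puvg] — σ1 onset /w/, coda /∅/ ok; σ2 onset /p/, coda /vg/ (2C) ok → licit
[wajgp.mpewf] — violates constraint (a): syllable 1 coda /jgp/ has 3 consonants (> 2) → illicit

[wajgp.mpewf]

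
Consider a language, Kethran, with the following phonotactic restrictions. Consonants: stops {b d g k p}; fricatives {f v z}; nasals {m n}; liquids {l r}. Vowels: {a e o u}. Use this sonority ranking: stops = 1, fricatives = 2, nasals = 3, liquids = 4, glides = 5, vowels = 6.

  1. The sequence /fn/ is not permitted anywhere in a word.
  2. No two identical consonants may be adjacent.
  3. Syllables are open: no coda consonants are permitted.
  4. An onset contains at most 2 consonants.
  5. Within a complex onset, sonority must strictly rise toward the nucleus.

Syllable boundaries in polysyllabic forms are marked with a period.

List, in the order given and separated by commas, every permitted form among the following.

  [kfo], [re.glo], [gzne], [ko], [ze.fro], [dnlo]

[kfo] — σ1 onset /kf/ (1→2 rises), coda /∅/ ok → permitted
[re.glo] — σ1 onset /r/, coda /∅/ ok; σ2 onset /gl/ (1→4 rises), coda /∅/ ok → permitted
[gzne] — violates constraint 4: syllable 1 onset /gzn/ has 3 consonants (> 2) → not permitted
[ko] — σ1 onset /k/, coda /∅/ ok → permitted
[ze.fro] — σ1 onset /z/, coda /∅/ ok; σ2 onset /fr/ (2→4 rises), coda /∅/ ok → permitted
[dnlo] — violates constraint 4: syllable 1 onset /dnl/ has 3 consonants (> 2) → not permitted

[kfo], [re.glo], [ko], [ze.fro]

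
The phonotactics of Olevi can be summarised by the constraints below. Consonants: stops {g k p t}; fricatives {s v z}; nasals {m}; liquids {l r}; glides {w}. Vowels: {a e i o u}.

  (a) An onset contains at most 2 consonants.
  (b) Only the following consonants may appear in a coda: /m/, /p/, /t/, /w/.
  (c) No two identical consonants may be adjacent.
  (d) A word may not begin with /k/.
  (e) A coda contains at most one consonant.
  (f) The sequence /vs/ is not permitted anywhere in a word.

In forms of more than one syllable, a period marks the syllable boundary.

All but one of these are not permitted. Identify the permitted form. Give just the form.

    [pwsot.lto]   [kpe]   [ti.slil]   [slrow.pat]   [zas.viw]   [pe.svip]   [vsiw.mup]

[pe.svip]

[pwsot.lto] — violates constraint (a): syllable 1 onset /pws/ has 3 consonants (> 2) → not permitted
[kpe] — violates constraint (d): word begins with /k/ → not permitted
[ti.slil] — violates constraint (b): syllable 2 coda contains /l/, which is not a licensed coda consonant → not permitted
[slrow.pat] — violates constraint (a): syllable 1 onset /slr/ has 3 consonants (> 2) → not permitted
[zas.viw] — violates constraint (b): syllable 1 coda contains /s/, which is not a licensed coda consonant → not permitted
[pe.svip] — σ1 onset /p/, coda /∅/ ok; σ2 onset /sv/ (2C), coda /p/ ok → permitted
[vsiw.mup] — violates constraint (f): contains banned sequence /vs/ → not permitted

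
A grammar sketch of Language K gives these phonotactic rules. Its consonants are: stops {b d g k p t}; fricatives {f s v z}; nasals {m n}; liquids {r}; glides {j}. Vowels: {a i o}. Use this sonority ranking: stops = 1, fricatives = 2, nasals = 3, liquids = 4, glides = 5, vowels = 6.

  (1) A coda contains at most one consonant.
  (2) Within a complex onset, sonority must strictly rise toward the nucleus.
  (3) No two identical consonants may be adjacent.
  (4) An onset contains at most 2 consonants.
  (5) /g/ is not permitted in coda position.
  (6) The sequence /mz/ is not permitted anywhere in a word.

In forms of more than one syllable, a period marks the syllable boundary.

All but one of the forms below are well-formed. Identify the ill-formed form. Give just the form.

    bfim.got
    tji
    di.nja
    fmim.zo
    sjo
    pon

fmim.zo

bfim.got — σ1 onset /bf/ (1→2 rises), coda /m/ ok; σ2 onset /g/, coda /t/ ok → well-formed
tji — σ1 onset /tj/ (1→5 rises), coda /∅/ ok → well-formed
di.nja — σ1 onset /d/, coda /∅/ ok; σ2 onset /nj/ (3→5 rises), coda /∅/ ok → well-formed
fmim.zo — violates constraint 6: contains banned sequence /mz/ → ill-formed
sjo — σ1 onset /sj/ (2→5 rises), coda /∅/ ok → well-formed
pon — σ1 onset /p/, coda /n/ ok → well-formed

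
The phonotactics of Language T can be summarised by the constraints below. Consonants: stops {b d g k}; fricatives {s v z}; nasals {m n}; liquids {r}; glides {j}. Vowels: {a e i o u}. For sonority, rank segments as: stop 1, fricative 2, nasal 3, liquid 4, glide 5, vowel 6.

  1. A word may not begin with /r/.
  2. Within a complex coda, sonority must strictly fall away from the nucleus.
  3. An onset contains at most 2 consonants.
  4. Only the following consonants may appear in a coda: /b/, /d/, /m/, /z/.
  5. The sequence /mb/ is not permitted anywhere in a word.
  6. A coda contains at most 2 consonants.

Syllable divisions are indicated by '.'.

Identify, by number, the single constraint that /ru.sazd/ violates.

1

/ru.sazd/: word begins with /r/.
This is a violation of constraint 1: "A word may not begin with /r/."
The remaining constraints (2, 3, 4, 5, 6) are satisfied.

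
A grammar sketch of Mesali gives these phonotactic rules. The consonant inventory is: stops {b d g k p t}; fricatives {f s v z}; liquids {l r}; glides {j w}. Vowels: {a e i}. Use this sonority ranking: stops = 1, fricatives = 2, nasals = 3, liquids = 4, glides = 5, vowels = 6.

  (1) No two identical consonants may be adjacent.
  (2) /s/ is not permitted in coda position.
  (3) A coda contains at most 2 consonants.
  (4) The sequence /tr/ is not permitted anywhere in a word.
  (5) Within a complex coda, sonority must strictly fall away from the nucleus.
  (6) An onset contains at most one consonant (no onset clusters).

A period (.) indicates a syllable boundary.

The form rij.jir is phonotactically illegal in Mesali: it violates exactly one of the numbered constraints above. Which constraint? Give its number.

1

rij.jir: adjacent identical consonants /jj/.
This is a violation of constraint 1: "No two identical consonants may be adjacent."
The remaining constraints (2, 3, 4, 5, 6) are satisfied.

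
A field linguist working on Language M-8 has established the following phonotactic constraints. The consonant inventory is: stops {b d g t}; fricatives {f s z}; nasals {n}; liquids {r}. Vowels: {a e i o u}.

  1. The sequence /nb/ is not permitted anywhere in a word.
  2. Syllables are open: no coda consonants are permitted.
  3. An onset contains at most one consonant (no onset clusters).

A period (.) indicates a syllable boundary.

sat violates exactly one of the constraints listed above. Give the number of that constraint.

sat: syllable 1 coda /t/ has 1 consonant (> 0).
This is a violation of constraint 2: "Syllables are open: no coda consonants are permitted."
The remaining constraints (1, 3) are satisfied.

2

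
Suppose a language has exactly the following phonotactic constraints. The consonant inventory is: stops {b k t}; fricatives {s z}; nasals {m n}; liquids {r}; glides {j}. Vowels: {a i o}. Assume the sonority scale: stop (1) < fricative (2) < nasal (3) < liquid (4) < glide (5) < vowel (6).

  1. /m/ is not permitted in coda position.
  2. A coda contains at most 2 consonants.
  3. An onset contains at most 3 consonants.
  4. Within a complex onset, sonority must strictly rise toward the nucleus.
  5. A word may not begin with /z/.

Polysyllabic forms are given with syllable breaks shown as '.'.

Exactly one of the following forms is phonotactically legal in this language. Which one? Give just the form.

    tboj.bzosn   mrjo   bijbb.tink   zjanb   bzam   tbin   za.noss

mrjo

tboj.bzosn — violates constraint 4: syllable 1 onset /tb/: /t/ (stop, 1) → /b/ (stop, 1) does not rise → phonotactically illegal
mrjo — σ1 onset /mrj/ (3→4→5 rises), coda /∅/ ok → phonotactically legal
bijbb.tink — violates constraint 2: syllable 1 coda /jbb/ has 3 consonants (> 2) → phonotactically illegal
zjanb — violates constraint 5: word begins with /z/ → phonotactically illegal
bzam — violates constraint 1: syllable 1 coda contains /m/ → phonotactically illegal
tbin — violates constraint 4: syllable 1 onset /tb/: /t/ (stop, 1) → /b/ (stop, 1) does not rise → phonotactically illegal
za.noss — violates constraint 5: word begins with /z/ → phonotactically illegal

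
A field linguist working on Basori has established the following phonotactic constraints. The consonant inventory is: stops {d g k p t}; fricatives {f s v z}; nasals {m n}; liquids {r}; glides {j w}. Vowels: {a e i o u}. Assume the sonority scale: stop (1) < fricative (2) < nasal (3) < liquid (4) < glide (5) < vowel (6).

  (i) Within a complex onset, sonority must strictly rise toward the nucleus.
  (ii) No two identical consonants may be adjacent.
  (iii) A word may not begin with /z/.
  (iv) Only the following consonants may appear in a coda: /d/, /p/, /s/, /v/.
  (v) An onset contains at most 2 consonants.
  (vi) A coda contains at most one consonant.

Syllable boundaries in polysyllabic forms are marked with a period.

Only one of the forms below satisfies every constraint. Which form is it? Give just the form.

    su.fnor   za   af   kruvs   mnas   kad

su.fnor — violates constraint (iv): syllable 2 coda contains /r/, which is not a licensed coda consonant → ill-formed
za — violates constraint (iii): word begins with /z/ → ill-formed
af — violates constraint (iv): syllable 1 coda contains /f/, which is not a licensed coda consonant → ill-formed
kruvs — violates constraint (vi): syllable 1 coda /vs/ has 2 consonants (> 1) → ill-formed
mnas — violates constraint (i): syllable 1 onset /mn/: /m/ (nasal, 3) → /n/ (nasal, 3) does not rise → ill-formed
kad — σ1 onset /k/, coda /d/ ok → well-formed

kad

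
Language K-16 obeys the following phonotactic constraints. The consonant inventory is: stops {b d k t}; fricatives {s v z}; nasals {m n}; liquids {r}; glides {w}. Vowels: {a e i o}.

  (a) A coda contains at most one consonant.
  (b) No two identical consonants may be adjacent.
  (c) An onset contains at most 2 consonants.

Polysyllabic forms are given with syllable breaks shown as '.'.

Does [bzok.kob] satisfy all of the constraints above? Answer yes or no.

[bzok.kob] — violates constraint (b): adjacent identical consonants /kk/ → phonotactically illegal

no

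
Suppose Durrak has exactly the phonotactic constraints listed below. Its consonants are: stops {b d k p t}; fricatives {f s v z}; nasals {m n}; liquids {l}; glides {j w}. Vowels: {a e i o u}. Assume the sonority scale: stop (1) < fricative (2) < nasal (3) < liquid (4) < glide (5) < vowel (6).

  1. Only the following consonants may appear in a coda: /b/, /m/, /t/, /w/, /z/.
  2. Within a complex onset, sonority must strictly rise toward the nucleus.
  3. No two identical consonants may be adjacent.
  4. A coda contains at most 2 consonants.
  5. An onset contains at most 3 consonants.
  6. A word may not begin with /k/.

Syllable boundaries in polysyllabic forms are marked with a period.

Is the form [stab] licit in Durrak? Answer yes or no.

no

[stab] — violates constraint 2: syllable 1 onset /st/: /s/ (fricative, 2) → /t/ (stop, 1) does not rise → illicit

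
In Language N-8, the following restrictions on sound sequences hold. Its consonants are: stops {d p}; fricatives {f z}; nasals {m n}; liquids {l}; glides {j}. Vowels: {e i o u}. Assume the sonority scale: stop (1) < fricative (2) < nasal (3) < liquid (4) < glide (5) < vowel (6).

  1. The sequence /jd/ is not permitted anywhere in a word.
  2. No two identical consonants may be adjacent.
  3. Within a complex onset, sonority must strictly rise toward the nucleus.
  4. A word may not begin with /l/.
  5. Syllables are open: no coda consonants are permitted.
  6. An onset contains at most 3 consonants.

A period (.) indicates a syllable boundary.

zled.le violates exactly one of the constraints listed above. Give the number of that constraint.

5

zled.le: syllable 1 coda /d/ has 1 consonant (> 0).
This is a violation of constraint 5: "Syllables are open: no coda consonants are permitted."
The remaining constraints (1, 2, 3, 4, 6) are satisfied.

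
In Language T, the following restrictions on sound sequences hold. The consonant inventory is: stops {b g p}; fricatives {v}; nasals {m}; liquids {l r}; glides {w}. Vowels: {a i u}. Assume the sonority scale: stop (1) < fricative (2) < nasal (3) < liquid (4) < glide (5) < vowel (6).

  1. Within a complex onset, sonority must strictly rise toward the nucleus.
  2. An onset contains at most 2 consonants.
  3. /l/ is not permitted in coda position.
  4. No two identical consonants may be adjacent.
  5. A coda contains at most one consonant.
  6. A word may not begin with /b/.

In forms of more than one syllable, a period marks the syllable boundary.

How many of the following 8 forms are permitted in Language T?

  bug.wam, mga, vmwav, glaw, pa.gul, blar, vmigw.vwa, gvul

bug.wam — violates constraint 6: word begins with /b/ → not permitted
mga — violates constraint 1: syllable 1 onset /mg/: /m/ (nasal, 3) → /g/ (stop, 1) does not rise → not permitted
vmwav — violates constraint 2: syllable 1 onset /vmw/ has 3 consonants (> 2) → not permitted
glaw — σ1 onset /gl/ (1→4 rises), coda /w/ ok → permitted
pa.gul — violates constraint 3: syllable 2 coda contains /l/ → not permitted
blar — violates constraint 6: word begins with /b/ → not permitted
vmigw.vwa — violates constraint 5: syllable 1 coda /gw/ has 2 consonants (> 1) → not permitted
gvul — violates constraint 3: syllable 1 coda contains /l/ → not permitted
Permitted: glaw → 1.

1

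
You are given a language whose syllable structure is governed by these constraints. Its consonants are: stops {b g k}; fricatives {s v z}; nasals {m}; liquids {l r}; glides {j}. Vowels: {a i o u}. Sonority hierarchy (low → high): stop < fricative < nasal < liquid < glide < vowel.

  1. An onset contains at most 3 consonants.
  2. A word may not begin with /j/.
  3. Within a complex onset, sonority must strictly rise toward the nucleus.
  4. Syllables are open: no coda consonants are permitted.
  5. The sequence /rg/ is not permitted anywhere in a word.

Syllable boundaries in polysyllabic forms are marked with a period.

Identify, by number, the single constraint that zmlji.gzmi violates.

zmlji.gzmi: syllable 1 onset /zmlj/ has 4 consonants (> 3).
This is a violation of constraint 1: "An onset contains at most 3 consonants."
The remaining constraints (2, 3, 4, 5) are satisfied.

1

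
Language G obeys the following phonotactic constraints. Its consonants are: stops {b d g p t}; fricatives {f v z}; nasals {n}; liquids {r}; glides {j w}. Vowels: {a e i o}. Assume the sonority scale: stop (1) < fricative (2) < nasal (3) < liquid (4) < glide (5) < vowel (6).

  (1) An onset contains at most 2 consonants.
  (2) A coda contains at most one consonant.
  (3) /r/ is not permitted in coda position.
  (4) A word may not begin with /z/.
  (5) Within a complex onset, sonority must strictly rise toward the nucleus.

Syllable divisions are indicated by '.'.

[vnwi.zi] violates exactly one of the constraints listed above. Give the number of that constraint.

[vnwi.zi]: syllable 1 onset /vnw/ has 3 consonants (> 2).
This is a violation of constraint 1: "An onset contains at most 2 consonants."
The remaining constraints (2, 3, 4, 5) are satisfied.

1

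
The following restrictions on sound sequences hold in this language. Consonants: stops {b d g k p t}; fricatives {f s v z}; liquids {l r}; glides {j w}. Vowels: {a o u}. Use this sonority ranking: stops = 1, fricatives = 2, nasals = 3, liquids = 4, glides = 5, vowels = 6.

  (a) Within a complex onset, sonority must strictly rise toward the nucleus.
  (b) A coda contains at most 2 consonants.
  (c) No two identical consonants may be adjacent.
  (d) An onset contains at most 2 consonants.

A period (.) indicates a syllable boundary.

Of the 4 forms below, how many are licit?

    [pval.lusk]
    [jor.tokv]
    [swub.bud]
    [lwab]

[pval.lusk] — violates constraint (c): adjacent identical consonants /ll/ → illicit
[jor.tokv] — σ1 onset /j/, coda /r/ ok; σ2 onset /t/, coda /kv/ (2C) ok → licit
[swub.bud] — violates constraint (c): adjacent identical consonants /bb/ → illicit
[lwab] — σ1 onset /lw/ (4→5 rises), coda /b/ ok → licit
Licit: [jor.tokv], [lwab] → 2.

2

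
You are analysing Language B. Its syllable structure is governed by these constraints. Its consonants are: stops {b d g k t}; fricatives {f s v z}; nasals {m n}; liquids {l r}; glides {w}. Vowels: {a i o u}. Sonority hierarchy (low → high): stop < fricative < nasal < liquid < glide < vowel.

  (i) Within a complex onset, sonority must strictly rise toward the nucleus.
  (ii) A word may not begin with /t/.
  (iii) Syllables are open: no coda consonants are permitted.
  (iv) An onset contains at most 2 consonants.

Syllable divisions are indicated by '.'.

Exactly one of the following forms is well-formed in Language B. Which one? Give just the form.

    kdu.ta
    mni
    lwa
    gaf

kdu.ta — violates constraint (i): syllable 1 onset /kd/: /k/ (stop, 1) → /d/ (stop, 1) does not rise → ill-formed
mni — violates constraint (i): syllable 1 onset /mn/: /m/ (nasal, 3) → /n/ (nasal, 3) does not rise → ill-formed
lwa — σ1 onset /lw/ (4→5 rises), coda /∅/ ok → well-formed
gaf — violates constraint (iii): syllable 1 coda /f/ has 1 consonant (> 0) → ill-formed

lwa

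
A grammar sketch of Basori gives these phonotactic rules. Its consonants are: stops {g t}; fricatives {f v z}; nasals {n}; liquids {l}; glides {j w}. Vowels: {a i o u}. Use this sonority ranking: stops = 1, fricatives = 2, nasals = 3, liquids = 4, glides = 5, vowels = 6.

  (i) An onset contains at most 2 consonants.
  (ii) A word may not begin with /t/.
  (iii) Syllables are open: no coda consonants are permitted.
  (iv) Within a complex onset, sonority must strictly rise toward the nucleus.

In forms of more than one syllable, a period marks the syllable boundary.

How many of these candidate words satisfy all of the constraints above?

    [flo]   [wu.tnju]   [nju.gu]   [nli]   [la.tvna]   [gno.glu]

4

[flo] — σ1 onset /fl/ (2→4 rises), coda /∅/ ok → licit
[wu.tnju] — violates constraint (i): syllable 2 onset /tnj/ has 3 consonants (> 2) → illicit
[nju.gu] — σ1 onset /nj/ (3→5 rises), coda /∅/ ok; σ2 onset /g/, coda /∅/ ok → licit
[nli] — σ1 onset /nl/ (3→4 rises), coda /∅/ ok → licit
[la.tvna] — violates constraint (i): syllable 2 onset /tvn/ has 3 consonants (> 2) → illicit
[gno.glu] — σ1 onset /gn/ (1→3 rises), coda /∅/ ok; σ2 onset /gl/ (1→4 rises), coda /∅/ ok → licit
Licit: [flo], [nju.gu], [nli], [gno.glu] → 4.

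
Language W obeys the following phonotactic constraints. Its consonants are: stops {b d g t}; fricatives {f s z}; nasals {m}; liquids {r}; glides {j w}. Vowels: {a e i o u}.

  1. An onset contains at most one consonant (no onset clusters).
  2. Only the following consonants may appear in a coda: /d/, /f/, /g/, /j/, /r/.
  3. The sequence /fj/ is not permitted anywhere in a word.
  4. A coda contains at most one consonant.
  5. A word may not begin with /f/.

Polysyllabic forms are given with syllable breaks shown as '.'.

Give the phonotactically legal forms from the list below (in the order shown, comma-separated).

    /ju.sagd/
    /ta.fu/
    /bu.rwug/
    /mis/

/ju.sagd/ — violates constraint 4: syllable 2 coda /gd/ has 2 consonants (> 1) → phonotactically illegal
/ta.fu/ — σ1 onset /t/, coda /∅/ ok; σ2 onset /f/, coda /∅/ ok → phonotactically legal
/bu.rwug/ — violates constraint 1: syllable 2 onset /rw/ has 2 consonants (> 1) → phonotactically illegal
/mis/ — violates constraint 2: syllable 1 coda contains /s/, which is not a licensed coda consonant → phonotactically illegal

/ta.fu/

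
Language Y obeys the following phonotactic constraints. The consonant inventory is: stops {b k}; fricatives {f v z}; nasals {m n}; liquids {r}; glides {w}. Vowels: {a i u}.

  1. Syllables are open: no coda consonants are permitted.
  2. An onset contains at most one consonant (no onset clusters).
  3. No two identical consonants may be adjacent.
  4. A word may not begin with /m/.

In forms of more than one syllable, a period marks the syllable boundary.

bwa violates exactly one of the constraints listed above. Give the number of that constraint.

bwa: syllable 1 onset /bw/ has 2 consonants (> 1).
This is a violation of constraint 2: "An onset contains at most one consonant (no onset clusters)."
The remaining constraints (1, 3, 4) are satisfied.

2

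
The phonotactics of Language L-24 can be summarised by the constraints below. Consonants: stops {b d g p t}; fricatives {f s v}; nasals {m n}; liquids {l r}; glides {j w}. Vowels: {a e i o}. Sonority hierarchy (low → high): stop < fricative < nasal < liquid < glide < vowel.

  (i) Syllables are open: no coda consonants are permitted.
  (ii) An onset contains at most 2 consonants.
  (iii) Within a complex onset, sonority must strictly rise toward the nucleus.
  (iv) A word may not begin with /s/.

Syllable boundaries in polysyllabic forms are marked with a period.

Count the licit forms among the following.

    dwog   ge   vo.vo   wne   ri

3

dwog — violates constraint (i): syllable 1 coda /g/ has 1 consonant (> 0) → illicit
ge — σ1 onset /g/, coda /∅/ ok → licit
vo.vo — σ1 onset /v/, coda /∅/ ok; σ2 onset /v/, coda /∅/ ok → licit
wne — violates constraint (iii): syllable 1 onset /wn/: /w/ (glide, 5) → /n/ (nasal, 3) does not rise → illicit
ri — σ1 onset /r/, coda /∅/ ok → licit
Licit: ge, vo.vo, ri → 3.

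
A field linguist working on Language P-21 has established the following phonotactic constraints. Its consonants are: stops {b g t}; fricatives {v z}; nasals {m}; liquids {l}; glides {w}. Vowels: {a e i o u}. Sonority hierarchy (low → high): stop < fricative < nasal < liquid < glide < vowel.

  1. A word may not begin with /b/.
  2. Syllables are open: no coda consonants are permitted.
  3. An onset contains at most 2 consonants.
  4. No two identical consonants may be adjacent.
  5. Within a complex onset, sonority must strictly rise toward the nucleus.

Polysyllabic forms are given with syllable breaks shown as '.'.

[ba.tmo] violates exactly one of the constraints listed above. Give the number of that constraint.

1

[ba.tmo]: word begins with /b/.
This is a violation of constraint 1: "A word may not begin with /b/."
The remaining constraints (2, 3, 4, 5) are satisfied.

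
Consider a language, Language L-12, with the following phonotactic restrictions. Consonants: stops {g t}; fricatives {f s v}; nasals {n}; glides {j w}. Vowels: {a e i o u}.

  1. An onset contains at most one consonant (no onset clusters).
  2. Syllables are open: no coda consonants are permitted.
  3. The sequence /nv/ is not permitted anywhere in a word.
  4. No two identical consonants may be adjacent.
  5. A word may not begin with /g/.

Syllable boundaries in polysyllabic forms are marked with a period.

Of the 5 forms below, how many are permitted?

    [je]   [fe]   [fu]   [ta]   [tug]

[je] — σ1 onset /j/, coda /∅/ ok → permitted
[fe] — σ1 onset /f/, coda /∅/ ok → permitted
[fu] — σ1 onset /f/, coda /∅/ ok → permitted
[ta] — σ1 onset /t/, coda /∅/ ok → permitted
[tug] — violates constraint 2: syllable 1 coda /g/ has 1 consonant (> 0) → not permitted
Permitted: [je], [fe], [fu], [ta] → 4.

4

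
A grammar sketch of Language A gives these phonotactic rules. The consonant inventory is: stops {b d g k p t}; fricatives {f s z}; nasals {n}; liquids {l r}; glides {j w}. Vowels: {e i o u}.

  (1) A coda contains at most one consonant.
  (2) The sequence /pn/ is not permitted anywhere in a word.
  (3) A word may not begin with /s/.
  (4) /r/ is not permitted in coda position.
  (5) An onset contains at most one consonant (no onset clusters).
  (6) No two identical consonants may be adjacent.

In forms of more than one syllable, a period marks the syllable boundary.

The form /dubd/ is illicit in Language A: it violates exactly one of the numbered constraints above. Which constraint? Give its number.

1

/dubd/: syllable 1 coda /bd/ has 2 consonants (> 1).
This is a violation of constraint 1: "A coda contains at most one consonant."
The remaining constraints (2, 3, 4, 5, 6) are satisfied.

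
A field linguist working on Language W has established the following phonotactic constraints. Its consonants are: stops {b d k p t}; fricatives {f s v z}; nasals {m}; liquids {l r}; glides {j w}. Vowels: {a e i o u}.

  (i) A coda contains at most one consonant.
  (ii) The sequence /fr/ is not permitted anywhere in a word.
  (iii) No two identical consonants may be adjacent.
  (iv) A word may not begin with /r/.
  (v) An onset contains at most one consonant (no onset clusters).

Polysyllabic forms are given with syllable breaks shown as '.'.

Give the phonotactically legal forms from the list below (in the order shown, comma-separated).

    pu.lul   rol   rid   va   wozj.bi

pu.lul — σ1 onset /p/, coda /∅/ ok; σ2 onset /l/, coda /l/ ok → phonotactically legal
rol — violates constraint (iv): word begins with /r/ → phonotactically illegal
rid — violates constraint (iv): word begins with /r/ → phonotactically illegal
va — σ1 onset /v/, coda /∅/ ok → phonotactically legal
wozj.bi — violates constraint (i): syllable 1 coda /zj/ has 2 consonants (> 1) → phonotactically illegal

pu.lul, va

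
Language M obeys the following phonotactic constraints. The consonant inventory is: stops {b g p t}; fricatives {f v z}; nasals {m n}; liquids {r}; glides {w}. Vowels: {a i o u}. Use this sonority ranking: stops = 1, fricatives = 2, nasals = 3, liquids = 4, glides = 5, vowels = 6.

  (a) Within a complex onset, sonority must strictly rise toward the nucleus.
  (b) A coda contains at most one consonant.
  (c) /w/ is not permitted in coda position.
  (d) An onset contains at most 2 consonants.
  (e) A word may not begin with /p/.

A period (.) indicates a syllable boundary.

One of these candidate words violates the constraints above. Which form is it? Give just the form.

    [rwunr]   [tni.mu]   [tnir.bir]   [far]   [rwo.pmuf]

[rwunr]

[rwunr] — violates constraint (b): syllable 1 coda /nr/ has 2 consonants (> 1) → ill-formed
[tni.mu] — σ1 onset /tn/ (1→3 rises), coda /∅/ ok; σ2 onset /m/, coda /∅/ ok → well-formed
[tnir.bir] — σ1 onset /tn/ (1→3 rises), coda /r/ ok; σ2 onset /b/, coda /r/ ok → well-formed
[far] — σ1 onset /f/, coda /r/ ok → well-formed
[rwo.pmuf] — σ1 onset /rw/ (4→5 rises), coda /∅/ ok; σ2 onset /pm/ (1→3 rises), coda /f/ ok → well-formed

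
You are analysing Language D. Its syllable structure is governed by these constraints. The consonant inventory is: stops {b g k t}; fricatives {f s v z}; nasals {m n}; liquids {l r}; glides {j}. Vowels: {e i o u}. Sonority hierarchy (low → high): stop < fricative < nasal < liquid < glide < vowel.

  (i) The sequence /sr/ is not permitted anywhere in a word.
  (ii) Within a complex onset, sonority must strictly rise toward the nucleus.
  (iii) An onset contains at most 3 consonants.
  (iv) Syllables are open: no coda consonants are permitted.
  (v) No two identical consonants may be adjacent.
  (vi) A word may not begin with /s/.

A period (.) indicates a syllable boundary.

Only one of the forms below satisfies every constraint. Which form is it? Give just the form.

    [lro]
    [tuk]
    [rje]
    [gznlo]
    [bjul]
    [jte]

[lro] — violates constraint (ii): syllable 1 onset /lr/: /l/ (liquid, 4) → /r/ (liquid, 4) does not rise → illicit
[tuk] — violates constraint (iv): syllable 1 coda /k/ has 1 consonant (> 0) → illicit
[rje] — σ1 onset /rj/ (4→5 rises), coda /∅/ ok → licit
[gznlo] — violates constraint (iii): syllable 1 onset /gznl/ has 4 consonants (> 3) → illicit
[bjul] — violates constraint (iv): syllable 1 coda /l/ has 1 consonant (> 0) → illicit
[jte] — violates constraint (ii): syllable 1 onset /jt/: /j/ (glide, 5) → /t/ (stop, 1) does not rise → illicit

[rje]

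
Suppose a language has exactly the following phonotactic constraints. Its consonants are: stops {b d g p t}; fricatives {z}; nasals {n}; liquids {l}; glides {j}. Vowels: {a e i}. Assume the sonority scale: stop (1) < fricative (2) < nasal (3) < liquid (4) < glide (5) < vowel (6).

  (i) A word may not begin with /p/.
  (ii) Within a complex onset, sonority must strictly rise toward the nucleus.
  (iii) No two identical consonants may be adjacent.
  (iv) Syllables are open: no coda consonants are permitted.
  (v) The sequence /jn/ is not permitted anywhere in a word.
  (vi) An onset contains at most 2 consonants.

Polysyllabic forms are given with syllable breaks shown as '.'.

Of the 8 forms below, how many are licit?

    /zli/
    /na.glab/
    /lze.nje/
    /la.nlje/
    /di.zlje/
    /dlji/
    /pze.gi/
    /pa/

/zli/ — σ1 onset /zl/ (2→4 rises), coda /∅/ ok → licit
/na.glab/ — violates constraint (iv): syllable 2 coda /b/ has 1 consonant (> 0) → illicit
/lze.nje/ — violates constraint (ii): syllable 1 onset /lz/: /l/ (liquid, 4) → /z/ (fricative, 2) does not rise → illicit
/la.nlje/ — violates constraint (vi): syllable 2 onset /nlj/ has 3 consonants (> 2) → illicit
/di.zlje/ — violates constraint (vi): syllable 2 onset /zlj/ has 3 consonants (> 2) → illicit
/dlji/ — violates constraint (vi): syllable 1 onset /dlj/ has 3 consonants (> 2) → illicit
/pze.gi/ — violates constraint (i): word begins with /p/ → illicit
/pa/ — violates constraint (i): word begins with /p/ → illicit
Licit: /zli/ → 1.

1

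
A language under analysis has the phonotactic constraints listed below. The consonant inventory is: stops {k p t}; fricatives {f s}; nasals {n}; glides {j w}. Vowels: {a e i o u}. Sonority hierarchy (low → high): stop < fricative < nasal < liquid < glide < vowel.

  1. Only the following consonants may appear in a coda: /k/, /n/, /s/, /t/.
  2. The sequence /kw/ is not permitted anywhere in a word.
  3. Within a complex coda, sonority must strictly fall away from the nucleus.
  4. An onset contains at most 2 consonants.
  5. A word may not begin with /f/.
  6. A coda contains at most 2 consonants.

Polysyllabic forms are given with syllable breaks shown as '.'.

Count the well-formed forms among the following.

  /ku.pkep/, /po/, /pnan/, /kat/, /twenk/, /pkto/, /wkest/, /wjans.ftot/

/ku.pkep/ — violates constraint 1: syllable 2 coda contains /p/, which is not a licensed coda consonant → ill-formed
/po/ — σ1 onset /p/, coda /∅/ ok → well-formed
/pnan/ — σ1 onset /pn/ (2C), coda /n/ ok → well-formed
/kat/ — σ1 onset /k/, coda /t/ ok → well-formed
/twenk/ — σ1 onset /tw/ (2C), coda /nk/ (3→1 falls) ok → well-formed
/pkto/ — violates constraint 4: syllable 1 onset /pkt/ has 3 consonants (> 2) → ill-formed
/wkest/ — σ1 onset /wk/ (2C), coda /st/ (2→1 falls) ok → well-formed
/wjans.ftot/ — σ1 onset /wj/ (2C), coda /ns/ (3→2 falls) ok; σ2 onset /ft/ (2C), coda /t/ ok → well-formed
Well-formed: /po/, /pnan/, /kat/, /twenk/, /wkest/, /wjans.ftot/ → 6.

6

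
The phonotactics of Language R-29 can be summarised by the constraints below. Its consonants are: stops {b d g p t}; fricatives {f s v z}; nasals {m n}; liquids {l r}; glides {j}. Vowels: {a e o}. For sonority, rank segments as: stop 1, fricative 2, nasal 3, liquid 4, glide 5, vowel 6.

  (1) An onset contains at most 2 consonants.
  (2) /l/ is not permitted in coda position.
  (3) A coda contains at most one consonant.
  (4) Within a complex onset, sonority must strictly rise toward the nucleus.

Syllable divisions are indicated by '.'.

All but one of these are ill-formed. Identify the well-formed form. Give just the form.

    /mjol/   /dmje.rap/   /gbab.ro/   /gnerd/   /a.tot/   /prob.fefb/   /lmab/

/mjol/ — violates constraint 2: syllable 1 coda contains /l/ → ill-formed
/dmje.rap/ — violates constraint 1: syllable 1 onset /dmj/ has 3 consonants (> 2) → ill-formed
/gbab.ro/ — violates constraint 4: syllable 1 onset /gb/: /g/ (stop, 1) → /b/ (stop, 1) does not rise → ill-formed
/gnerd/ — violates constraint 3: syllable 1 coda /rd/ has 2 consonants (> 1) → ill-formed
/a.tot/ — σ1 onset /∅/, coda /∅/ ok; σ2 onset /t/, coda /t/ ok → well-formed
/prob.fefb/ — violates constraint 3: syllable 2 coda /fb/ has 2 consonants (> 1) → ill-formed
/lmab/ — violates constraint 4: syllable 1 onset /lm/: /l/ (liquid, 4) → /m/ (nasal, 3) does not rise → ill-formed

/a.tot/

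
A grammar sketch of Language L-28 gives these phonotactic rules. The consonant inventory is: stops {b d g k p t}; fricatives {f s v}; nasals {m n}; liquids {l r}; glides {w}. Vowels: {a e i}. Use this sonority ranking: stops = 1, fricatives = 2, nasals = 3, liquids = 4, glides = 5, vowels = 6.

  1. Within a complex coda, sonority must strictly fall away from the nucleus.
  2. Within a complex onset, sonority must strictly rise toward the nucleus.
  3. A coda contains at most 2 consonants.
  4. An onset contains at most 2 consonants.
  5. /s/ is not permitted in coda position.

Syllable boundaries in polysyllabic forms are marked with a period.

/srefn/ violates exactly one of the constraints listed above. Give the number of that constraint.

/srefn/: syllable 1 coda /fn/: /f/ (fricative, 2) → /n/ (nasal, 3) does not fall.
This is a violation of constraint 1: "Within a complex coda, sonority must strictly fall away from the nucleus."
The remaining constraints (2, 3, 4, 5) are satisfied.

1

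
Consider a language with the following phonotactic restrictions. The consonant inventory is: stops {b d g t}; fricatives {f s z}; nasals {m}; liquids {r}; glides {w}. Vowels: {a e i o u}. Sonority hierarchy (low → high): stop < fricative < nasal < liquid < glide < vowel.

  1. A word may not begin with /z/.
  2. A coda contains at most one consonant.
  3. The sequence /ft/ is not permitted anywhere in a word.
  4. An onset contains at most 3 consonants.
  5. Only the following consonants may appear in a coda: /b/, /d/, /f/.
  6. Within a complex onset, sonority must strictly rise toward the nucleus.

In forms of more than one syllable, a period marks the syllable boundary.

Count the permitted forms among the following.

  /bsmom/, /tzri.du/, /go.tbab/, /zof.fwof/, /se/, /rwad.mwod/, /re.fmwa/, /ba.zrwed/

5

/bsmom/ — violates constraint 5: syllable 1 coda contains /m/, which is not a licensed coda consonant → not permitted
/tzri.du/ — σ1 onset /tzr/ (1→2→4 rises), coda /∅/ ok; σ2 onset /d/, coda /∅/ ok → permitted
/go.tbab/ — violates constraint 6: syllable 2 onset /tb/: /t/ (stop, 1) → /b/ (stop, 1) does not rise → not permitted
/zof.fwof/ — violates constraint 1: word begins with /z/ → not permitted
/se/ — σ1 onset /s/, coda /∅/ ok → permitted
/rwad.mwod/ — σ1 onset /rw/ (4→5 rises), coda /d/ ok; σ2 onset /mw/ (3→5 rises), coda /d/ ok → permitted
/re.fmwa/ — σ1 onset /r/, coda /∅/ ok; σ2 onset /fmw/ (2→3→5 rises), coda /∅/ ok → permitted
/ba.zrwed/ — σ1 onset /b/, coda /∅/ ok; σ2 onset /zrw/ (2→4→5 rises), coda /d/ ok → permitted
Permitted: /tzri.du/, /se/, /rwad.mwod/, /re.fmwa/, /ba.zrwed/ → 5.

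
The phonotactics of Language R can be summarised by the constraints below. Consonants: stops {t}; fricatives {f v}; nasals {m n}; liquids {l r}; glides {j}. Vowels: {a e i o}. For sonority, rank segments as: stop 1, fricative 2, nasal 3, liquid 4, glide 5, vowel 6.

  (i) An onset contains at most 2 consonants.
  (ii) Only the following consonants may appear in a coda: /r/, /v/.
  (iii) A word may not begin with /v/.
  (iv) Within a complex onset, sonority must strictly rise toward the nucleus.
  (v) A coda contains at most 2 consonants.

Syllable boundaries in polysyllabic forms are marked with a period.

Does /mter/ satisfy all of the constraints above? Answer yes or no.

no

/mter/ — violates constraint (iv): syllable 1 onset /mt/: /m/ (nasal, 3) → /t/ (stop, 1) does not rise → not permitted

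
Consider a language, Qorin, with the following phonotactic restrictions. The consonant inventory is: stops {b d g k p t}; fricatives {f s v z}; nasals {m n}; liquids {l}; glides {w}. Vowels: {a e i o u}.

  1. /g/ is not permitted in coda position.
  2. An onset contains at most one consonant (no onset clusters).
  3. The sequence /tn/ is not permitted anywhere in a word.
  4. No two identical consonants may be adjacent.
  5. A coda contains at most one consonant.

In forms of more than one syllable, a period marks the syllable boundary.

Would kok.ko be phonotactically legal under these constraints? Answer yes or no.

kok.ko — violates constraint 4: adjacent identical consonants /kk/ → phonotactically illegal

no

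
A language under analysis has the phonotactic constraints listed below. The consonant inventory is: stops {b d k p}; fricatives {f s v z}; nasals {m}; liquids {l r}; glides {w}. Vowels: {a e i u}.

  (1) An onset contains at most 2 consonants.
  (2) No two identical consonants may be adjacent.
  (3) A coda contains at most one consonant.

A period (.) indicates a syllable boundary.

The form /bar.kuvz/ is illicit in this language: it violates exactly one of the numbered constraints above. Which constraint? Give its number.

3

/bar.kuvz/: syllable 2 coda /vz/ has 2 consonants (> 1).
This is a violation of constraint 3: "A coda contains at most one consonant."
The remaining constraints (1, 2) are satisfied.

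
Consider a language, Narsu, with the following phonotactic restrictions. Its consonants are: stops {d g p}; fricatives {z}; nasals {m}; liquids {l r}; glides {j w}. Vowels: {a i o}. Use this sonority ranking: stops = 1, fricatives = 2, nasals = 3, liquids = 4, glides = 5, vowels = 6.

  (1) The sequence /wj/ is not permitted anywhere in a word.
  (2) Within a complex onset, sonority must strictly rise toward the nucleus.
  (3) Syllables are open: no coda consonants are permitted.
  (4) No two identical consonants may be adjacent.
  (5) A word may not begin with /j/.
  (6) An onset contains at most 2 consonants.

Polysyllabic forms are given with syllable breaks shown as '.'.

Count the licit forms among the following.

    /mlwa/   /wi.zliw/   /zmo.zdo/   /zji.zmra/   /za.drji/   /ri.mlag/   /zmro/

0

/mlwa/ — violates constraint 6: syllable 1 onset /mlw/ has 3 consonants (> 2) → illicit
/wi.zliw/ — violates constraint 3: syllable 2 coda /w/ has 1 consonant (> 0) → illicit
/zmo.zdo/ — violates constraint 2: syllable 2 onset /zd/: /z/ (fricative, 2) → /d/ (stop, 1) does not rise → illicit
/zji.zmra/ — violates constraint 6: syllable 2 onset /zmr/ has 3 consonants (> 2) → illicit
/za.drji/ — violates constraint 6: syllable 2 onset /drj/ has 3 consonants (> 2) → illicit
/ri.mlag/ — violates constraint 3: syllable 2 coda /g/ has 1 consonant (> 0) → illicit
/zmro/ — violates constraint 6: syllable 1 onset /zmr/ has 3 consonants (> 2) → illicit
No form is licit → 0.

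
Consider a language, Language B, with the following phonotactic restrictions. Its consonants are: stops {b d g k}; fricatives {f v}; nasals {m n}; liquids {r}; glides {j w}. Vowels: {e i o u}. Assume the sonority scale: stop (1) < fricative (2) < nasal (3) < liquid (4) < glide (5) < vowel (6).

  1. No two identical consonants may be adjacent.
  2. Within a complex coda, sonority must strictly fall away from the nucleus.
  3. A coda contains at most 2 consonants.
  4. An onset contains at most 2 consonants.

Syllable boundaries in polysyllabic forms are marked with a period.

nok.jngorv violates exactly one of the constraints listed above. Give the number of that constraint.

4

nok.jngorv: syllable 2 onset /jng/ has 3 consonants (> 2).
This is a violation of constraint 4: "An onset contains at most 2 consonants."
The remaining constraints (1, 2, 3) are satisfied.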